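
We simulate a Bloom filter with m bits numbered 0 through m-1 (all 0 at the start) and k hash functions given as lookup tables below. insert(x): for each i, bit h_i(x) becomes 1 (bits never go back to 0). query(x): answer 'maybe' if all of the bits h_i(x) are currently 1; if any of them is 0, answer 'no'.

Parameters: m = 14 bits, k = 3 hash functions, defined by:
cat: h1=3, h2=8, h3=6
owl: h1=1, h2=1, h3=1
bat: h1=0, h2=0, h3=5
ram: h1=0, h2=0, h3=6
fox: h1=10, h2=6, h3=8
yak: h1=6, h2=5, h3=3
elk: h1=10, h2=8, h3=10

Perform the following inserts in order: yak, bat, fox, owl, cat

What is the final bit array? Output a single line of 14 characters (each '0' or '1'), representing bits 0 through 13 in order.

Start: bits=00000000000000
After insert 'yak': sets bits 3 5 6 -> bits=00010110000000
After insert 'bat': sets bits 0 5 -> bits=10010110000000
After insert 'fox': sets bits 6 8 10 -> bits=10010110101000
After insert 'owl': sets bits 1 -> bits=11010110101000
After insert 'cat': sets bits 3 6 8 -> bits=11010110101000

Answer: 11010110101000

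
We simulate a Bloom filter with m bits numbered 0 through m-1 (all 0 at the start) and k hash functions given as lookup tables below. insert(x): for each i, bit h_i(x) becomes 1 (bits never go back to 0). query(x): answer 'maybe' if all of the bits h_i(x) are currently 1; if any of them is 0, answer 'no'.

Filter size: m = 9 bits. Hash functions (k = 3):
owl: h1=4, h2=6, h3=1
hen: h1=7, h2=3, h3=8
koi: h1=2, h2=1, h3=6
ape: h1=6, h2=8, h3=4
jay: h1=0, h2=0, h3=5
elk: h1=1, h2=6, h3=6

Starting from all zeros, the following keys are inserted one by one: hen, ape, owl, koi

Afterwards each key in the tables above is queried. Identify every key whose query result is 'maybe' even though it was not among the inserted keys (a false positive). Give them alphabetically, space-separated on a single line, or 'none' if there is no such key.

Answer: elk

Derivation:
Start: bits=000000000
After insert 'hen': sets bits 3 7 8 -> bits=000100011
After insert 'ape': sets bits 4 6 8 -> bits=000110111
After insert 'owl': sets bits 1 4 6 -> bits=010110111
After insert 'koi': sets bits 1 2 6 -> bits=011110111
Not inserted: elk jay — query each against bits=011110111:
query elk: checks bit1=1, bit6=1 (all 1) -> maybe => FALSE POSITIVE
query jay: checks bit0=0, bit5=0 (has a 0) -> no => not a false positive
False positives (alphabetical): elk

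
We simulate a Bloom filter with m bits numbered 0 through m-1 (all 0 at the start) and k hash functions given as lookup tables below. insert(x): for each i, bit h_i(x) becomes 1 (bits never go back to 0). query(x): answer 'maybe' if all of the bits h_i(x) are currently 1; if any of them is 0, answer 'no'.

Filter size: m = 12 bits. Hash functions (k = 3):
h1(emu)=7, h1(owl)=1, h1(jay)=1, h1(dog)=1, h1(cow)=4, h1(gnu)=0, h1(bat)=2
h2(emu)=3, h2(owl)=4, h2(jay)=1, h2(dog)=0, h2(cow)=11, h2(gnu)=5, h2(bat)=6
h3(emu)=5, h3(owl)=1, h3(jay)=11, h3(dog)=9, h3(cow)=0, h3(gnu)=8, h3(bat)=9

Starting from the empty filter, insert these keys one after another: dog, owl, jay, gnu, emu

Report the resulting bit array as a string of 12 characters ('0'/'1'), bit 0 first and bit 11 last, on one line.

Answer: 110111011101

Derivation:
Start: bits=000000000000
After insert 'dog': sets bits 0 1 9 -> bits=110000000100
After insert 'owl': sets bits 1 4 -> bits=110010000100
After insert 'jay': sets bits 1 11 -> bits=110010000101
After insert 'gnu': sets bits 0 5 8 -> bits=110011001101
After insert 'emu': sets bits 3 5 7 -> bits=110111011101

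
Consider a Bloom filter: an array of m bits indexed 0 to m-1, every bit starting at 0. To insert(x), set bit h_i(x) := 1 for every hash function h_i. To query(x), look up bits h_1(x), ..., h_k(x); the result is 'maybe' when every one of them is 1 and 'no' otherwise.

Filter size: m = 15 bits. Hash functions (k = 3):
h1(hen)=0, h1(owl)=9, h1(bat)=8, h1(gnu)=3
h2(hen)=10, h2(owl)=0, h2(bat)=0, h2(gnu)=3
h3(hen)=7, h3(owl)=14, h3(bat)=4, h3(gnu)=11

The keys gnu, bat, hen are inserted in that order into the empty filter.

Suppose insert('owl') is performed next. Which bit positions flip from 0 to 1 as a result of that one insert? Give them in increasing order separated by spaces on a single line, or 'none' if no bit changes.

Answer: 9 14

Derivation:
Start: bits=000000000000000
After insert 'gnu': sets bits 3 11 -> bits=000100000001000
After insert 'bat': sets bits 0 4 8 -> bits=100110001001000
After insert 'hen': sets bits 0 7 10 -> bits=100110011011000
insert 'owl' would touch bits 0 9 14; currently bit0=1, bit9=0, bit14=0
Bits that are 0 among those (would change 0->1): 9 14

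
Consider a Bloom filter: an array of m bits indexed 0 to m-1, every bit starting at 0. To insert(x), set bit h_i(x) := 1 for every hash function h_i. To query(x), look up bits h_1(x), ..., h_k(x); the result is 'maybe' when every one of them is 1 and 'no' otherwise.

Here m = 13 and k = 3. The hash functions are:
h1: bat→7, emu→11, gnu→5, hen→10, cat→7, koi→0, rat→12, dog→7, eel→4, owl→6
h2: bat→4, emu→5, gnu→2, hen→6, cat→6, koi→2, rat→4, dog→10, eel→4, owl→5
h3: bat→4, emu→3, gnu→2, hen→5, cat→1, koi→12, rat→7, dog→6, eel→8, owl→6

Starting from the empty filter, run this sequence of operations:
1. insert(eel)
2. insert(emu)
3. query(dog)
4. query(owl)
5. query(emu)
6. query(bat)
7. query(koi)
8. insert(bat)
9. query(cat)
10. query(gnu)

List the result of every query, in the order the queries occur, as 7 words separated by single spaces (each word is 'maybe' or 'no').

Answer: no no maybe no no no no

Derivation:
Start: bits=0000000000000
Op 1: insert eel -> sets bits 4 8 -> bits=0000100010000
Op 2: insert emu -> sets bits 3 5 11 -> bits=0001110010010
Op 3: query dog -> checks bit6=0, bit7=0, bit10=0 (has a 0) -> no
Op 4: query owl -> checks bit5=1, bit6=0 (has a 0) -> no
Op 5: query emu -> checks bit3=1, bit5=1, bit11=1 (all 1) -> maybe
Op 6: query bat -> checks bit4=1, bit7=0 (has a 0) -> no
Op 7: query koi -> checks bit0=0, bit2=0, bit12=0 (has a 0) -> no
Op 8: insert bat -> sets bits 4 7 -> bits=0001110110010
Op 9: query cat -> checks bit1=0, bit6=0, bit7=1 (has a 0) -> no
Op 10: query gnu -> checks bit2=0, bit5=1 (has a 0) -> no
Query results in order: no no maybe no no no no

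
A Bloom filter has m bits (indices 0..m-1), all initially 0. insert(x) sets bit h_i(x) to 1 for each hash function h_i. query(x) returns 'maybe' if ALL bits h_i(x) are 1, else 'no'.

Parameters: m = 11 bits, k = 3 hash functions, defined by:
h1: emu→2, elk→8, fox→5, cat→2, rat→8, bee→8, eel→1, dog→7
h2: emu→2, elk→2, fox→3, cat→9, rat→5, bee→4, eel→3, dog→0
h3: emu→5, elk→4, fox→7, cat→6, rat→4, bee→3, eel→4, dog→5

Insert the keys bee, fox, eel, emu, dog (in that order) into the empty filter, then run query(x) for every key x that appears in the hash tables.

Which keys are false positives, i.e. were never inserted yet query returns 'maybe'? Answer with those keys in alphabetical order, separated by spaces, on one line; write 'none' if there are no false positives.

Start: bits=00000000000
After insert 'bee': sets bits 3 4 8 -> bits=00011000100
After insert 'fox': sets bits 3 5 7 -> bits=00011101100
After insert 'eel': sets bits 1 3 4 -> bits=01011101100
After insert 'emu': sets bits 2 5 -> bits=01111101100
After insert 'dog': sets bits 0 5 7 -> bits=11111101100
Not inserted: cat elk rat — query each against bits=11111101100:
query cat: checks bit2=1, bit6=0, bit9=0 (has a 0) -> no => not a false positive
query elk: checks bit2=1, bit4=1, bit8=1 (all 1) -> maybe => FALSE POSITIVE
query rat: checks bit4=1, bit5=1, bit8=1 (all 1) -> maybe => FALSE POSITIVE
False positives (alphabetical): elk rat

Answer: elk rat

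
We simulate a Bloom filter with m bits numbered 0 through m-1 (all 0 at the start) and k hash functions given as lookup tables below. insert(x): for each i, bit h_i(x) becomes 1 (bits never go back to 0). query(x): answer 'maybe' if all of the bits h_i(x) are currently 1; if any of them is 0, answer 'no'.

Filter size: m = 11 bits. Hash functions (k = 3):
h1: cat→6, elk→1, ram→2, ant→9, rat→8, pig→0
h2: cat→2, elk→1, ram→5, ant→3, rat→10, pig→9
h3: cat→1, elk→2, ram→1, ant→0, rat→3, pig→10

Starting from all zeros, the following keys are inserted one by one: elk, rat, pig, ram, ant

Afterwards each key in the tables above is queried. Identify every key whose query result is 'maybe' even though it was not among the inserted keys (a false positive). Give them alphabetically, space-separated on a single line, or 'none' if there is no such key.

Start: bits=00000000000
After insert 'elk': sets bits 1 2 -> bits=01100000000
After insert 'rat': sets bits 3 8 10 -> bits=01110000101
After insert 'pig': sets bits 0 9 10 -> bits=11110000111
After insert 'ram': sets bits 1 2 5 -> bits=11110100111
After insert 'ant': sets bits 0 3 9 -> bits=11110100111
Not inserted: cat — query each against bits=11110100111:
query cat: checks bit1=1, bit2=1, bit6=0 (has a 0) -> no => not a false positive
False positives (alphabetical): none

Answer: none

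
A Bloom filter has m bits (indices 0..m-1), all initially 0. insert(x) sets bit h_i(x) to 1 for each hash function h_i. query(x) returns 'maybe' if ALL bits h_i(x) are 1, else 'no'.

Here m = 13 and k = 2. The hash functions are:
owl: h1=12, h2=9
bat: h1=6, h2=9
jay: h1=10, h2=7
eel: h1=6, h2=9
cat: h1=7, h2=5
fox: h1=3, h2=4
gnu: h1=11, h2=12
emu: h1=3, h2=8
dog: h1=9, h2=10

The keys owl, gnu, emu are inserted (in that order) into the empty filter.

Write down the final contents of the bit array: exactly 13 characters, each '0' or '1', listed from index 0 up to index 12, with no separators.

Start: bits=0000000000000
After insert 'owl': sets bits 9 12 -> bits=0000000001001
After insert 'gnu': sets bits 11 12 -> bits=0000000001011
After insert 'emu': sets bits 3 8 -> bits=0001000011011

Answer: 0001000011011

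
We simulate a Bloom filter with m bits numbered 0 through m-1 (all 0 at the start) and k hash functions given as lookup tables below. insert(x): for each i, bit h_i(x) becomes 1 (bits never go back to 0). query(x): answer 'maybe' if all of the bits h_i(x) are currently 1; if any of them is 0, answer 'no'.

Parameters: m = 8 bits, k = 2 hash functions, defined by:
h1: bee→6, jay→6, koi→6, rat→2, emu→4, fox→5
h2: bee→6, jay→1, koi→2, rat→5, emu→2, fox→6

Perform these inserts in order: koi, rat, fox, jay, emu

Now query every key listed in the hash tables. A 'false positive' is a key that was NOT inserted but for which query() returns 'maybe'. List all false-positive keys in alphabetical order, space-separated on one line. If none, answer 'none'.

Answer: bee

Derivation:
Start: bits=00000000
After insert 'koi': sets bits 2 6 -> bits=00100010
After insert 'rat': sets bits 2 5 -> bits=00100110
After insert 'fox': sets bits 5 6 -> bits=00100110
After insert 'jay': sets bits 1 6 -> bits=01100110
After insert 'emu': sets bits 2 4 -> bits=01101110
Not inserted: bee — query each against bits=01101110:
query bee: checks bit6=1 (all 1) -> maybe => FALSE POSITIVE
False positives (alphabetical): bee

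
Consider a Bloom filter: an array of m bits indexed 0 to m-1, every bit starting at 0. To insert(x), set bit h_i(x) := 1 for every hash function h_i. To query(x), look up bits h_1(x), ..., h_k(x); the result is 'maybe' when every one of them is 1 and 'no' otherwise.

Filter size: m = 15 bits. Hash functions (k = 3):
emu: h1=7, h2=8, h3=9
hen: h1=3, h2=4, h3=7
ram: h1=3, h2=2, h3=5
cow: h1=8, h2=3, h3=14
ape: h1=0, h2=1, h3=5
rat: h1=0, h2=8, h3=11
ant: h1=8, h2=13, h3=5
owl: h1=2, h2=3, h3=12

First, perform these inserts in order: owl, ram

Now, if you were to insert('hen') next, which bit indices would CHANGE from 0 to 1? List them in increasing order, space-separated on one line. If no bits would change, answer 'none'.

Answer: 4 7

Derivation:
Start: bits=000000000000000
After insert 'owl': sets bits 2 3 12 -> bits=001100000000100
After insert 'ram': sets bits 2 3 5 -> bits=001101000000100
insert 'hen' would touch bits 3 4 7; currently bit3=1, bit4=0, bit7=0
Bits that are 0 among those (would change 0->1): 4 7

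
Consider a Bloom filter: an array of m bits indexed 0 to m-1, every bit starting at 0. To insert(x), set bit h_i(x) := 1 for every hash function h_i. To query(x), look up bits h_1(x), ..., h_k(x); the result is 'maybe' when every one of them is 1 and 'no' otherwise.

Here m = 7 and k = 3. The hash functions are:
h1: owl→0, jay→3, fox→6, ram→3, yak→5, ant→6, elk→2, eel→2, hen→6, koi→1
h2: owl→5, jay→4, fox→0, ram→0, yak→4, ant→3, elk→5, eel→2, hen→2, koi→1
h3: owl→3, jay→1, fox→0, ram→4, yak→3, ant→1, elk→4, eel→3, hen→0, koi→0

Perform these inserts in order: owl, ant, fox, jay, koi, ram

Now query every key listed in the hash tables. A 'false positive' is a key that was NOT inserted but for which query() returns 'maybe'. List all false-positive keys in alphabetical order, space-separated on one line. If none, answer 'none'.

Answer: yak

Derivation:
Start: bits=0000000
After insert 'owl': sets bits 0 3 5 -> bits=1001010
After insert 'ant': sets bits 1 3 6 -> bits=1101011
After insert 'fox': sets bits 0 6 -> bits=1101011
After insert 'jay': sets bits 1 3 4 -> bits=1101111
After insert 'koi': sets bits 0 1 -> bits=1101111
After insert 'ram': sets bits 0 3 4 -> bits=1101111
Not inserted: eel elk hen yak — query each against bits=1101111:
query eel: checks bit2=0, bit3=1 (has a 0) -> no => not a false positive
query elk: checks bit2=0, bit4=1, bit5=1 (has a 0) -> no => not a false positive
query hen: checks bit0=1, bit2=0, bit6=1 (has a 0) -> no => not a false positive
query yak: checks bit3=1, bit4=1, bit5=1 (all 1) -> maybe => FALSE POSITIVE
False positives (alphabetical): yak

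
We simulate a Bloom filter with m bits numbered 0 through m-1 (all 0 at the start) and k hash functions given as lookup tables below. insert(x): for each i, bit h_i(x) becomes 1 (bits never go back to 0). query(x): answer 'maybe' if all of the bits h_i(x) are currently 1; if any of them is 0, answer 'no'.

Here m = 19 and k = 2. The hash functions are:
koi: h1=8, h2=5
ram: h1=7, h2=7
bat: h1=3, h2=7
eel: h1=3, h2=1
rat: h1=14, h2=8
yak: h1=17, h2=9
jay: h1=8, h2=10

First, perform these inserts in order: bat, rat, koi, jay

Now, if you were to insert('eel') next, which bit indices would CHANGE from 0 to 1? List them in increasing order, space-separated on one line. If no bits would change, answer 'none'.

Start: bits=0000000000000000000
After insert 'bat': sets bits 3 7 -> bits=0001000100000000000
After insert 'rat': sets bits 8 14 -> bits=0001000110000010000
After insert 'koi': sets bits 5 8 -> bits=0001010110000010000
After insert 'jay': sets bits 8 10 -> bits=0001010110100010000
insert 'eel' would touch bits 1 3; currently bit1=0, bit3=1
Bits that are 0 among those (would change 0->1): 1

Answer: 1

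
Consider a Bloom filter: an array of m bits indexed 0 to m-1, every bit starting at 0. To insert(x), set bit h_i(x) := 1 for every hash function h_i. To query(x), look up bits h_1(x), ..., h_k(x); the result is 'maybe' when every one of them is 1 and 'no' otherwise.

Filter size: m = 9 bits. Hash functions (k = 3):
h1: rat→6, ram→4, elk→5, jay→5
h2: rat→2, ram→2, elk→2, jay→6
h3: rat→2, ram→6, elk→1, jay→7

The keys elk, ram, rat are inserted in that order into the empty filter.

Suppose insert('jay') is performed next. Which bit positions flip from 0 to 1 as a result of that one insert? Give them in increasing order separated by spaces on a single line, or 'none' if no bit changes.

Answer: 7

Derivation:
Start: bits=000000000
After insert 'elk': sets bits 1 2 5 -> bits=011001000
After insert 'ram': sets bits 2 4 6 -> bits=011011100
After insert 'rat': sets bits 2 6 -> bits=011011100
insert 'jay' would touch bits 5 6 7; currently bit5=1, bit6=1, bit7=0
Bits that are 0 among those (would change 0->1): 7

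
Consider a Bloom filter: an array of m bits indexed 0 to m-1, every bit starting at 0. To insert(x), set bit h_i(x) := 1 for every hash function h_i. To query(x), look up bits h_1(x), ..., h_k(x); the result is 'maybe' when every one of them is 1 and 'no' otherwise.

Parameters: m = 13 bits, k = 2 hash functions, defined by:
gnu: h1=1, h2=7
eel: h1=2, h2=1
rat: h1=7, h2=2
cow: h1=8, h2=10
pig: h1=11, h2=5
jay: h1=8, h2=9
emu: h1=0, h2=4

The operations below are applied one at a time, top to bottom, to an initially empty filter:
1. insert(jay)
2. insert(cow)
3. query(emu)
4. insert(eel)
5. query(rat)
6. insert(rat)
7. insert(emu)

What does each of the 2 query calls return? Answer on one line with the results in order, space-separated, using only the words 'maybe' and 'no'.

Answer: no no

Derivation:
Start: bits=0000000000000
Op 1: insert jay -> sets bits 8 9 -> bits=0000000011000
Op 2: insert cow -> sets bits 8 10 -> bits=0000000011100
Op 3: query emu -> checks bit0=0, bit4=0 (has a 0) -> no
Op 4: insert eel -> sets bits 1 2 -> bits=0110000011100
Op 5: query rat -> checks bit2=1, bit7=0 (has a 0) -> no
Op 6: insert rat -> sets bits 2 7 -> bits=0110000111100
Op 7: insert emu -> sets bits 0 4 -> bits=1110100111100
Query results in order: no no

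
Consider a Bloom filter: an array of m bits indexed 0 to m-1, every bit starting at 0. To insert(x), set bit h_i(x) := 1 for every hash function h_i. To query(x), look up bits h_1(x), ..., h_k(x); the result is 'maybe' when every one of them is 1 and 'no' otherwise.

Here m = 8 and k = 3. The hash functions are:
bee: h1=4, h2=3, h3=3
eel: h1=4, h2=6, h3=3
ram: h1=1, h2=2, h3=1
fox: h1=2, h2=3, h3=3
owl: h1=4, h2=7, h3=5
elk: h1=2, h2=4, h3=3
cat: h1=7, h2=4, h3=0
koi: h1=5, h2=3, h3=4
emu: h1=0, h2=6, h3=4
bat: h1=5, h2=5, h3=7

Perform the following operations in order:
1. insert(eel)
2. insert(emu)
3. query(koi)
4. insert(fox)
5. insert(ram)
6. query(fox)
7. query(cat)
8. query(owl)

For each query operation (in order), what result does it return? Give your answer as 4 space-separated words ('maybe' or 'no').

Start: bits=00000000
Op 1: insert eel -> sets bits 3 4 6 -> bits=00011010
Op 2: insert emu -> sets bits 0 4 6 -> bits=10011010
Op 3: query koi -> checks bit3=1, bit4=1, bit5=0 (has a 0) -> no
Op 4: insert fox -> sets bits 2 3 -> bits=10111010
Op 5: insert ram -> sets bits 1 2 -> bits=11111010
Op 6: query fox -> checks bit2=1, bit3=1 (all 1) -> maybe
Op 7: query cat -> checks bit0=1, bit4=1, bit7=0 (has a 0) -> no
Op 8: query owl -> checks bit4=1, bit5=0, bit7=0 (has a 0) -> no
Query results in order: no maybe no no

Answer: no maybe no no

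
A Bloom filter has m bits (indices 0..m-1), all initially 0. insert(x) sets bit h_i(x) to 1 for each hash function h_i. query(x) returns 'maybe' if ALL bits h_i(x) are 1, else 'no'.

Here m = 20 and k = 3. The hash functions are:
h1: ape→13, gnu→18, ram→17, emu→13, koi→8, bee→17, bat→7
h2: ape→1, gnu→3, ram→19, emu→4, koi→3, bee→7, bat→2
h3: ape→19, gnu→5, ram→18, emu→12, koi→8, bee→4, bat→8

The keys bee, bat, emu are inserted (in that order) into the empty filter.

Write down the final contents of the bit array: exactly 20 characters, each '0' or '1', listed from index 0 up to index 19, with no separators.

Start: bits=00000000000000000000
After insert 'bee': sets bits 4 7 17 -> bits=00001001000000000100
After insert 'bat': sets bits 2 7 8 -> bits=00101001100000000100
After insert 'emu': sets bits 4 12 13 -> bits=00101001100011000100

Answer: 00101001100011000100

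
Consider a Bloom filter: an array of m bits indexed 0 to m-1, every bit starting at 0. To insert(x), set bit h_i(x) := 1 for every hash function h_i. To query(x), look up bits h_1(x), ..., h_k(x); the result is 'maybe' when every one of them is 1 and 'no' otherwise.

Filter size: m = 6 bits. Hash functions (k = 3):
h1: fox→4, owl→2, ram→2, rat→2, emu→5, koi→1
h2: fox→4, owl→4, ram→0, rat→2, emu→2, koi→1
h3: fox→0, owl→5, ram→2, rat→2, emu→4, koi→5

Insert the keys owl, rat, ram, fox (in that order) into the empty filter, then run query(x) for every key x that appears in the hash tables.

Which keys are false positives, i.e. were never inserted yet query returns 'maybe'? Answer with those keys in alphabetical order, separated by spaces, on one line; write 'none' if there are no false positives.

Start: bits=000000
After insert 'owl': sets bits 2 4 5 -> bits=001011
After insert 'rat': sets bits 2 -> bits=001011
After insert 'ram': sets bits 0 2 -> bits=101011
After insert 'fox': sets bits 0 4 -> bits=101011
Not inserted: emu koi — query each against bits=101011:
query emu: checks bit2=1, bit4=1, bit5=1 (all 1) -> maybe => FALSE POSITIVE
query koi: checks bit1=0, bit5=1 (has a 0) -> no => not a false positive
False positives (alphabetical): emu

Answer: emu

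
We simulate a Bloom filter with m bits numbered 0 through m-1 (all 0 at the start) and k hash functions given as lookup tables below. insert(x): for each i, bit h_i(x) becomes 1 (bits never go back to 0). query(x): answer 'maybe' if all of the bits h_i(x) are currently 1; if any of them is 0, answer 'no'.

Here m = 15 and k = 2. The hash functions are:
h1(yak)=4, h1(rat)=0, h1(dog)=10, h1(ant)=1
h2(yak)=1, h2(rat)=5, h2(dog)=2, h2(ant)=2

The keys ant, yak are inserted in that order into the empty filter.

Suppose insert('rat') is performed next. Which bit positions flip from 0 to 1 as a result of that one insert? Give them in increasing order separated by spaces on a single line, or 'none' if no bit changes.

Start: bits=000000000000000
After insert 'ant': sets bits 1 2 -> bits=011000000000000
After insert 'yak': sets bits 1 4 -> bits=011010000000000
insert 'rat' would touch bits 0 5; currently bit0=0, bit5=0
Bits that are 0 among those (would change 0->1): 0 5

Answer: 0 5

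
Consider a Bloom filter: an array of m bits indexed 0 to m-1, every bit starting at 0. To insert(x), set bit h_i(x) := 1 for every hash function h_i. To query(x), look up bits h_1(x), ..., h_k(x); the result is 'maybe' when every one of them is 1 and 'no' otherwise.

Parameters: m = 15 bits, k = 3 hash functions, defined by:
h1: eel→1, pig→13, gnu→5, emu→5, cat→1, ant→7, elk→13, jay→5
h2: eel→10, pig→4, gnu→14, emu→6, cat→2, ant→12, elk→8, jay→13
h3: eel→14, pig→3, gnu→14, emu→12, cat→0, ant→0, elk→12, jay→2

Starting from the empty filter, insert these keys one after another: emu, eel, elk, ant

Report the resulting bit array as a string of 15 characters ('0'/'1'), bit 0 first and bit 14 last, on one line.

Start: bits=000000000000000
After insert 'emu': sets bits 5 6 12 -> bits=000001100000100
After insert 'eel': sets bits 1 10 14 -> bits=010001100010101
After insert 'elk': sets bits 8 12 13 -> bits=010001101010111
After insert 'ant': sets bits 0 7 12 -> bits=110001111010111

Answer: 110001111010111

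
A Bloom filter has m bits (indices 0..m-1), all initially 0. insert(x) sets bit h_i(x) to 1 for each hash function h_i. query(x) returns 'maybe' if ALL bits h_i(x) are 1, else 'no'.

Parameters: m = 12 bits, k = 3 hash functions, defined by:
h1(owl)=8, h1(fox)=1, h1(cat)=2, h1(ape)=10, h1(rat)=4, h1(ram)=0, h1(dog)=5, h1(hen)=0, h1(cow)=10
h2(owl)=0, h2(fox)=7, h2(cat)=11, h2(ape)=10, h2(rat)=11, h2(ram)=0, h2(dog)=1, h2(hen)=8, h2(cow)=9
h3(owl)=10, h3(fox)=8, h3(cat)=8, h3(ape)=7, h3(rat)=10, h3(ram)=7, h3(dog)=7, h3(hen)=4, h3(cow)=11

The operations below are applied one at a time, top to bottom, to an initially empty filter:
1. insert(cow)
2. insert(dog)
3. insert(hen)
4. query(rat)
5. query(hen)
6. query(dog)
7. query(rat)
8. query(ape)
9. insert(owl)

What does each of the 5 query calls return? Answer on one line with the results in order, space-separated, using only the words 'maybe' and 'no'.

Answer: maybe maybe maybe maybe maybe

Derivation:
Start: bits=000000000000
Op 1: insert cow -> sets bits 9 10 11 -> bits=000000000111
Op 2: insert dog -> sets bits 1 5 7 -> bits=010001010111
Op 3: insert hen -> sets bits 0 4 8 -> bits=110011011111
Op 4: query rat -> checks bit4=1, bit10=1, bit11=1 (all 1) -> maybe
Op 5: query hen -> checks bit0=1, bit4=1, bit8=1 (all 1) -> maybe
Op 6: query dog -> checks bit1=1, bit5=1, bit7=1 (all 1) -> maybe
Op 7: query rat -> checks bit4=1, bit10=1, bit11=1 (all 1) -> maybe
Op 8: query ape -> checks bit7=1, bit10=1 (all 1) -> maybe
Op 9: insert owl -> sets bits 0 8 10 -> bits=110011011111
Query results in order: maybe maybe maybe maybe maybe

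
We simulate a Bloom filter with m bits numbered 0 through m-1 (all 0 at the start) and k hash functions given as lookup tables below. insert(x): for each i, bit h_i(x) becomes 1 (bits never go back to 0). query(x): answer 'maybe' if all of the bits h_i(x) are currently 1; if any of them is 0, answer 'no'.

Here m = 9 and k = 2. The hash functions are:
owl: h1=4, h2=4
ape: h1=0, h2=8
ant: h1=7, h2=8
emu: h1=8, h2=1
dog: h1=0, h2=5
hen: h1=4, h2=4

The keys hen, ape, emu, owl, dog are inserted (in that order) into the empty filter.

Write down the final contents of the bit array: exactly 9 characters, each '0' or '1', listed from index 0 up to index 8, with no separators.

Answer: 110011001

Derivation:
Start: bits=000000000
After insert 'hen': sets bits 4 -> bits=000010000
After insert 'ape': sets bits 0 8 -> bits=100010001
After insert 'emu': sets bits 1 8 -> bits=110010001
After insert 'owl': sets bits 4 -> bits=110010001
After insert 'dog': sets bits 0 5 -> bits=110011001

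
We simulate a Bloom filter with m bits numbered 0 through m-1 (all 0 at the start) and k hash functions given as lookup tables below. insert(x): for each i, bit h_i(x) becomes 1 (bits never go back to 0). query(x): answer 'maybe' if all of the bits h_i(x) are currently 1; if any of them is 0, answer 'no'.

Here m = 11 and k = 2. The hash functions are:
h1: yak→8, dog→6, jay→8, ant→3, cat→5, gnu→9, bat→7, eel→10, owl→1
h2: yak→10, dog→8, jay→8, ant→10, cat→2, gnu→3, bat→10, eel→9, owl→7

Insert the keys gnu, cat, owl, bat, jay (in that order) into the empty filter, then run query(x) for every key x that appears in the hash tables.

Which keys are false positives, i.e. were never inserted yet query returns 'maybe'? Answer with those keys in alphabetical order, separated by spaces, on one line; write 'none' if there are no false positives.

Answer: ant eel yak

Derivation:
Start: bits=00000000000
After insert 'gnu': sets bits 3 9 -> bits=00010000010
After insert 'cat': sets bits 2 5 -> bits=00110100010
After insert 'owl': sets bits 1 7 -> bits=01110101010
After insert 'bat': sets bits 7 10 -> bits=01110101011
After insert 'jay': sets bits 8 -> bits=01110101111
Not inserted: ant dog eel yak — query each against bits=01110101111:
query ant: checks bit3=1, bit10=1 (all 1) -> maybe => FALSE POSITIVE
query dog: checks bit6=0, bit8=1 (has a 0) -> no => not a false positive
query eel: checks bit9=1, bit10=1 (all 1) -> maybe => FALSE POSITIVE
query yak: checks bit8=1, bit10=1 (all 1) -> maybe => FALSE POSITIVE
False positives (alphabetical): ant eel yak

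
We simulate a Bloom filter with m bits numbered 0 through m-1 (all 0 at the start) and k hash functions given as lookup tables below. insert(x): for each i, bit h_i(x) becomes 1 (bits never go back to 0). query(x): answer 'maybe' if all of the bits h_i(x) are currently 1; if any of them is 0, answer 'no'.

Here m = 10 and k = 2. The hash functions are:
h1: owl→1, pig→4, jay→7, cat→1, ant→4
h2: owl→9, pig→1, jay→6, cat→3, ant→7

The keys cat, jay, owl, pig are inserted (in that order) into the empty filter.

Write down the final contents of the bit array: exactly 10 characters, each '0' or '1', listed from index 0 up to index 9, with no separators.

Start: bits=0000000000
After insert 'cat': sets bits 1 3 -> bits=0101000000
After insert 'jay': sets bits 6 7 -> bits=0101001100
After insert 'owl': sets bits 1 9 -> bits=0101001101
After insert 'pig': sets bits 1 4 -> bits=0101101101

Answer: 0101101101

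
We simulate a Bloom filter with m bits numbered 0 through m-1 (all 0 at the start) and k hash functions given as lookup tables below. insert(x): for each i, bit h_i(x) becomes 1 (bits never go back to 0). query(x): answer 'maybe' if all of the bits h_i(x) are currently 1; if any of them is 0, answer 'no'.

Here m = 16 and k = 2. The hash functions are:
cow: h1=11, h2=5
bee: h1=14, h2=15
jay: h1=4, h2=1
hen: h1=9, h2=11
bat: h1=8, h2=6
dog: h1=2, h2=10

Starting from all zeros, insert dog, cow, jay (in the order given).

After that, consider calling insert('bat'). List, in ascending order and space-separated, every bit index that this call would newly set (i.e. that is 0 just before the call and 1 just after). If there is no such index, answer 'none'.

Answer: 6 8

Derivation:
Start: bits=0000000000000000
After insert 'dog': sets bits 2 10 -> bits=0010000000100000
After insert 'cow': sets bits 5 11 -> bits=0010010000110000
After insert 'jay': sets bits 1 4 -> bits=0110110000110000
insert 'bat' would touch bits 6 8; currently bit6=0, bit8=0
Bits that are 0 among those (would change 0->1): 6 8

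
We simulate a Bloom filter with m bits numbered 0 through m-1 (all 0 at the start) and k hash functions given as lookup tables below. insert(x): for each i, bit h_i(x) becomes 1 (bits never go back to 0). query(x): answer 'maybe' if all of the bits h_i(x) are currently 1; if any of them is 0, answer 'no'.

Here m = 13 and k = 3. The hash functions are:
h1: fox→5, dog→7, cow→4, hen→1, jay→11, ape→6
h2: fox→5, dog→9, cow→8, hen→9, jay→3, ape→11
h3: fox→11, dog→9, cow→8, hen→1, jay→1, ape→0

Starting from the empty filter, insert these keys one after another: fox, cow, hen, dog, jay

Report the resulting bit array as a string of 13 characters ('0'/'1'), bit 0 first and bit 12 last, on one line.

Answer: 0101110111010

Derivation:
Start: bits=0000000000000
After insert 'fox': sets bits 5 11 -> bits=0000010000010
After insert 'cow': sets bits 4 8 -> bits=0000110010010
After insert 'hen': sets bits 1 9 -> bits=0100110011010
After insert 'dog': sets bits 7 9 -> bits=0100110111010
After insert 'jay': sets bits 1 3 11 -> bits=0101110111010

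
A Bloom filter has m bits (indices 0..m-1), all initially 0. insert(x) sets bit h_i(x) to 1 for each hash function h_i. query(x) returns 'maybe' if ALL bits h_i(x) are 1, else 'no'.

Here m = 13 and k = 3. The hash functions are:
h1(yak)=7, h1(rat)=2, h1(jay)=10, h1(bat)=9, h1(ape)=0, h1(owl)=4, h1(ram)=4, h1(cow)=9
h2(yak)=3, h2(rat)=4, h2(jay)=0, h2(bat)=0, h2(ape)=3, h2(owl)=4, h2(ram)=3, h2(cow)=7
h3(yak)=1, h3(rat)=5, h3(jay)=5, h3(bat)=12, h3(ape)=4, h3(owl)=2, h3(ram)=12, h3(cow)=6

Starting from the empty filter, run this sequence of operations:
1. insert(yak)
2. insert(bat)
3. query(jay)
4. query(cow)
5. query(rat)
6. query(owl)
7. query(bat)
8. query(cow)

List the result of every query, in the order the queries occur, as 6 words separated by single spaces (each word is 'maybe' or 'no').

Start: bits=0000000000000
Op 1: insert yak -> sets bits 1 3 7 -> bits=0101000100000
Op 2: insert bat -> sets bits 0 9 12 -> bits=1101000101001
Op 3: query jay -> checks bit0=1, bit5=0, bit10=0 (has a 0) -> no
Op 4: query cow -> checks bit6=0, bit7=1, bit9=1 (has a 0) -> no
Op 5: query rat -> checks bit2=0, bit4=0, bit5=0 (has a 0) -> no
Op 6: query owl -> checks bit2=0, bit4=0 (has a 0) -> no
Op 7: query bat -> checks bit0=1, bit9=1, bit12=1 (all 1) -> maybe
Op 8: query cow -> checks bit6=0, bit7=1, bit9=1 (has a 0) -> no
Query results in order: no no no no maybe no

Answer: no no no no maybe no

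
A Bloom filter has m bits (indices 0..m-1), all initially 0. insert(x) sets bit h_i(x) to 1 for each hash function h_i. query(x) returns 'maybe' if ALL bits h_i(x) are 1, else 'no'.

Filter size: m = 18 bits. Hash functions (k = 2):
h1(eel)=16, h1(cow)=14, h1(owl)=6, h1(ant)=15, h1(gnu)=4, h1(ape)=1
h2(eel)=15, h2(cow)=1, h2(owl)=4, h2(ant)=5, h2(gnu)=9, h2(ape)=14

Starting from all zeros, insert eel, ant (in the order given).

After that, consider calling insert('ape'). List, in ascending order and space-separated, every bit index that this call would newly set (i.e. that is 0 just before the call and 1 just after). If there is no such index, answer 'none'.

Answer: 1 14

Derivation:
Start: bits=000000000000000000
After insert 'eel': sets bits 15 16 -> bits=000000000000000110
After insert 'ant': sets bits 5 15 -> bits=000001000000000110
insert 'ape' would touch bits 1 14; currently bit1=0, bit14=0
Bits that are 0 among those (would change 0->1): 1 14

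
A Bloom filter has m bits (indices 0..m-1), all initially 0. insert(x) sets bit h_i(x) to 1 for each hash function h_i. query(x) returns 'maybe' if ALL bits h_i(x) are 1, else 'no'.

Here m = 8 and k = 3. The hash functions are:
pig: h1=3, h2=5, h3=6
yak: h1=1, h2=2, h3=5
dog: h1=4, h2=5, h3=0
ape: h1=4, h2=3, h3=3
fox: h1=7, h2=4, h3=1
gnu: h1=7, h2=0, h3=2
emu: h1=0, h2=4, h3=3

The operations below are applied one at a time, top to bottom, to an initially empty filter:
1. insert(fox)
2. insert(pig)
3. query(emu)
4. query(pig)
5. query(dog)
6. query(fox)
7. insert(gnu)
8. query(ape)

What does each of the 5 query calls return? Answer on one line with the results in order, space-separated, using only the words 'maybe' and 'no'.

Answer: no maybe no maybe maybe

Derivation:
Start: bits=00000000
Op 1: insert fox -> sets bits 1 4 7 -> bits=01001001
Op 2: insert pig -> sets bits 3 5 6 -> bits=01011111
Op 3: query emu -> checks bit0=0, bit3=1, bit4=1 (has a 0) -> no
Op 4: query pig -> checks bit3=1, bit5=1, bit6=1 (all 1) -> maybe
Op 5: query dog -> checks bit0=0, bit4=1, bit5=1 (has a 0) -> no
Op 6: query fox -> checks bit1=1, bit4=1, bit7=1 (all 1) -> maybe
Op 7: insert gnu -> sets bits 0 2 7 -> bits=11111111
Op 8: query ape -> checks bit3=1, bit4=1 (all 1) -> maybe
Query results in order: no maybe no maybe maybe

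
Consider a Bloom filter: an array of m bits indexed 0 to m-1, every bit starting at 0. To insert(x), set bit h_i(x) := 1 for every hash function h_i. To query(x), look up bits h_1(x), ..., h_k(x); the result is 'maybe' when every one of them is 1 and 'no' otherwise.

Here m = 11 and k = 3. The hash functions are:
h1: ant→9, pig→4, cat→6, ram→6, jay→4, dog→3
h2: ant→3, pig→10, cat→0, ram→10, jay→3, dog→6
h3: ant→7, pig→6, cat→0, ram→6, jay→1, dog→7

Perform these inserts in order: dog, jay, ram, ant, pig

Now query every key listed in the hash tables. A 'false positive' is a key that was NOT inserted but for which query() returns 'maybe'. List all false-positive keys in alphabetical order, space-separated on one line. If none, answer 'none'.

Answer: none

Derivation:
Start: bits=00000000000
After insert 'dog': sets bits 3 6 7 -> bits=00010011000
After insert 'jay': sets bits 1 3 4 -> bits=01011011000
After insert 'ram': sets bits 6 10 -> bits=01011011001
After insert 'ant': sets bits 3 7 9 -> bits=01011011011
After insert 'pig': sets bits 4 6 10 -> bits=01011011011
Not inserted: cat — query each against bits=01011011011:
query cat: checks bit0=0, bit6=1 (has a 0) -> no => not a false positive
False positives (alphabetical): none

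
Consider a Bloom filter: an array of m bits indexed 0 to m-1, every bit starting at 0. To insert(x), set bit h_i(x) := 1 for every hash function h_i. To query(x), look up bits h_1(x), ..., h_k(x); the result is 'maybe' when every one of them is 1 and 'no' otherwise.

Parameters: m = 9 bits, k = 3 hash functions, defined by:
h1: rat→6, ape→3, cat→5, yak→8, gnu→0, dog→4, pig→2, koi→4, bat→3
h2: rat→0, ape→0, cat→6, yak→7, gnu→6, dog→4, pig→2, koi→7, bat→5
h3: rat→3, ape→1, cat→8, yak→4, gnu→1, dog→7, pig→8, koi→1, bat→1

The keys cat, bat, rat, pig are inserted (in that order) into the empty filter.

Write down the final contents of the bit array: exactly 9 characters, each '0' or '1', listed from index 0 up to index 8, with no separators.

Start: bits=000000000
After insert 'cat': sets bits 5 6 8 -> bits=000001101
After insert 'bat': sets bits 1 3 5 -> bits=010101101
After insert 'rat': sets bits 0 3 6 -> bits=110101101
After insert 'pig': sets bits 2 8 -> bits=111101101

Answer: 111101101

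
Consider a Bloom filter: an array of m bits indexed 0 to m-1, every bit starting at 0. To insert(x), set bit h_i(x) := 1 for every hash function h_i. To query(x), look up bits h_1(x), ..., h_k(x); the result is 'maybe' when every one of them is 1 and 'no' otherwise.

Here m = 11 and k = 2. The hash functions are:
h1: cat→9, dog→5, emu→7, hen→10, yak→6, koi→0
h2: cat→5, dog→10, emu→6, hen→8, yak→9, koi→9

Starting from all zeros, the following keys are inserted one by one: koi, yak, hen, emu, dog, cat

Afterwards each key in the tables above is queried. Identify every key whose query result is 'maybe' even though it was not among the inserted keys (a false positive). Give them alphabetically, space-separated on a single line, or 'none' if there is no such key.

Answer: none

Derivation:
Start: bits=00000000000
After insert 'koi': sets bits 0 9 -> bits=10000000010
After insert 'yak': sets bits 6 9 -> bits=10000010010
After insert 'hen': sets bits 8 10 -> bits=10000010111
After insert 'emu': sets bits 6 7 -> bits=10000011111
After insert 'dog': sets bits 5 10 -> bits=10000111111
After insert 'cat': sets bits 5 9 -> bits=10000111111
Not inserted: (none) — query each against bits=10000111111:
False positives (alphabetical): none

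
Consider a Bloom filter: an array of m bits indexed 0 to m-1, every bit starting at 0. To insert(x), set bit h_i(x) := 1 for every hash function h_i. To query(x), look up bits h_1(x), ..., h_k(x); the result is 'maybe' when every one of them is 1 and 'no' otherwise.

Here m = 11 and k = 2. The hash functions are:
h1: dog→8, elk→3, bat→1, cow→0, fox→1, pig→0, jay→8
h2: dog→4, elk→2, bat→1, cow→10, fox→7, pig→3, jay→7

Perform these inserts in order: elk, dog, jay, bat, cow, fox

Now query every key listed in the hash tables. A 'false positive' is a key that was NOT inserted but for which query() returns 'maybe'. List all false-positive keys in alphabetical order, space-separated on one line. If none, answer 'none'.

Answer: pig

Derivation:
Start: bits=00000000000
After insert 'elk': sets bits 2 3 -> bits=00110000000
After insert 'dog': sets bits 4 8 -> bits=00111000100
After insert 'jay': sets bits 7 8 -> bits=00111001100
After insert 'bat': sets bits 1 -> bits=01111001100
After insert 'cow': sets bits 0 10 -> bits=11111001101
After insert 'fox': sets bits 1 7 -> bits=11111001101
Not inserted: pig — query each against bits=11111001101:
query pig: checks bit0=1, bit3=1 (all 1) -> maybe => FALSE POSITIVE
False positives (alphabetical): pig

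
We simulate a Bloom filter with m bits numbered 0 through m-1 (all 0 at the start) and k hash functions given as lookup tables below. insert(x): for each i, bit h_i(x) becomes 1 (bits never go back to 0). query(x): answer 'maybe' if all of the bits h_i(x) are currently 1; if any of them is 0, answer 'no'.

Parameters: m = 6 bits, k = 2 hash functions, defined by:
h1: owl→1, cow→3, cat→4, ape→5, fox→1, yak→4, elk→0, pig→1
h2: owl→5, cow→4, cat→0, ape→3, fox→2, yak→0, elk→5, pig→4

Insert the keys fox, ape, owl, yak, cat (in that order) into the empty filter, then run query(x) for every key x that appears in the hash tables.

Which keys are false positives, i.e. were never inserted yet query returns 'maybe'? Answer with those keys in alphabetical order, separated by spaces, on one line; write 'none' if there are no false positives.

Answer: cow elk pig

Derivation:
Start: bits=000000
After insert 'fox': sets bits 1 2 -> bits=011000
After insert 'ape': sets bits 3 5 -> bits=011101
After insert 'owl': sets bits 1 5 -> bits=011101
After insert 'yak': sets bits 0 4 -> bits=111111
After insert 'cat': sets bits 0 4 -> bits=111111
Not inserted: cow elk pig — query each against bits=111111:
query cow: checks bit3=1, bit4=1 (all 1) -> maybe => FALSE POSITIVE
query elk: checks bit0=1, bit5=1 (all 1) -> maybe => FALSE POSITIVE
query pig: checks bit1=1, bit4=1 (all 1) -> maybe => FALSE POSITIVE
False positives (alphabetical): cow elk pig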